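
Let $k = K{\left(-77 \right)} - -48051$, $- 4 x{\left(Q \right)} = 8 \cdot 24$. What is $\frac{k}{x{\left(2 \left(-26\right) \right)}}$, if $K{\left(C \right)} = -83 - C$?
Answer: $- \frac{16015}{16} \approx -1000.9$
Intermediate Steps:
$x{\left(Q \right)} = -48$ ($x{\left(Q \right)} = - \frac{8 \cdot 24}{4} = \left(- \frac{1}{4}\right) 192 = -48$)
$k = 48045$ ($k = \left(-83 - -77\right) - -48051 = \left(-83 + 77\right) + 48051 = -6 + 48051 = 48045$)
$\frac{k}{x{\left(2 \left(-26\right) \right)}} = \frac{48045}{-48} = 48045 \left(- \frac{1}{48}\right) = - \frac{16015}{16}$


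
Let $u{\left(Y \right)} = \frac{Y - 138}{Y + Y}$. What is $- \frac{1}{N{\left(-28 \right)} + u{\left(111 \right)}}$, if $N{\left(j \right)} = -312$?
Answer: $\frac{74}{23097} \approx 0.0032039$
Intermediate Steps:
$u{\left(Y \right)} = \frac{-138 + Y}{2 Y}$
$- \frac{1}{N{\left(-28 \right)} + u{\left(111 \right)}} = - \frac{1}{-312 + \frac{-138 + 111}{2 \cdot 111}} = - \frac{1}{-312 + \frac{1}{2} \cdot \frac{1}{111} \left(-27\right)} = - \frac{1}{-312 - \frac{9}{74}} = - \frac{1}{- \frac{23097}{74}} = \left(-1\right) \left(- \frac{74}{23097}\right) = \frac{74}{23097}$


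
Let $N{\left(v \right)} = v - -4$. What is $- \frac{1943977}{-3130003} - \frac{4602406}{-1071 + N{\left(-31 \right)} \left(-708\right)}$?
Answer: $- \frac{14370465522253}{56480904135} \approx -254.43$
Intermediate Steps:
$N{\left(v \right)} = 4 + v$ ($N{\left(v \right)} = v + 4 = 4 + v$)
$- \frac{1943977}{-3130003} - \frac{4602406}{-1071 + N{\left(-31 \right)} \left(-708\right)} = - \frac{1943977}{-3130003} - \frac{4602406}{-1071 + \left(4 - 31\right) \left(-708\right)} = \left(-1943977\right) \left(- \frac{1}{3130003}\right) - \frac{4602406}{-1071 - -19116} = \frac{1943977}{3130003} - \frac{4602406}{-1071 + 19116} = \frac{1943977}{3130003} - \frac{4602406}{18045} = - \frac{14370465522253}{56480904135}$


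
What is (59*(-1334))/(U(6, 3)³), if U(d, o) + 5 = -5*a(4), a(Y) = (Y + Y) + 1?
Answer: 39353/62500 ≈ 0.62965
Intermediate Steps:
a(Y) = 1 + 2*Y (a(Y) = 2*Y + 1 = 1 + 2*Y)
U(d, o) = -50 (U(d, o) = -5 - 5*(1 + 2*4) = -5 - 5*(1 + 8) = -5 - 5*9 = -5 - 45 = -50)
(59*(-1334))/(U(6, 3)³) = (59*(-1334))/((-50)³) = -78706/(-125000) = -78706*(-1/125000) = 39353/62500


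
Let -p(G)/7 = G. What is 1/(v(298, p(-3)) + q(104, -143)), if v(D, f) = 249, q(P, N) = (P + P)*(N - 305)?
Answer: -1/92935 ≈ -1.0760e-5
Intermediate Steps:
p(G) = -7*G
q(P, N) = 2*P*(-305 + N) (q(P, N) = (2*P)*(-305 + N) = 2*P*(-305 + N))
1/(v(298, p(-3)) + q(104, -143)) = 1/(249 + 2*104*(-305 - 143)) = 1/(249 + 2*104*(-448)) = 1/(249 - 93184) = 1/(-92935) = -1/92935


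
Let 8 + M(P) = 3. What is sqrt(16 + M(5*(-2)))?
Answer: sqrt(11) ≈ 3.3166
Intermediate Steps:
M(P) = -5 (M(P) = -8 + 3 = -5)
sqrt(16 + M(5*(-2))) = sqrt(16 - 5) = sqrt(11)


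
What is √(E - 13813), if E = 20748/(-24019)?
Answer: I*√7969388788705/24019 ≈ 117.53*I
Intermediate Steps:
E = -20748/24019 (E = 20748*(-1/24019) = -20748/24019 ≈ -0.86382)
√(E - 13813) = √(-20748/24019 - 13813) = √(-331795195/24019) = I*√7969388788705/24019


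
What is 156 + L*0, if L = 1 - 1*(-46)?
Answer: 156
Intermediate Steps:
L = 47 (L = 1 + 46 = 47)
156 + L*0 = 156 + 47*0 = 156 + 0 = 156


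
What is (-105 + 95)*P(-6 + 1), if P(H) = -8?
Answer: 80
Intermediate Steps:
(-105 + 95)*P(-6 + 1) = (-105 + 95)*(-8) = -10*(-8) = 80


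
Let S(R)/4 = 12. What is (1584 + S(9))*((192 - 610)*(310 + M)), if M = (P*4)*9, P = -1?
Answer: -186916224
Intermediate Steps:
S(R) = 48 (S(R) = 4*12 = 48)
M = -36 (M = -1*4*9 = -4*9 = -36)
(1584 + S(9))*((192 - 610)*(310 + M)) = (1584 + 48)*((192 - 610)*(310 - 36)) = 1632*(-418*274) = 1632*(-114532) = -186916224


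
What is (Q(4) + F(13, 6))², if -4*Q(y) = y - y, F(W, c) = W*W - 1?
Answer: 28224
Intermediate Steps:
F(W, c) = -1 + W² (F(W, c) = W² - 1 = -1 + W²)
Q(y) = 0 (Q(y) = -(y - y)/4 = -¼*0 = 0)
(Q(4) + F(13, 6))² = (0 + (-1 + 13²))² = (0 + (-1 + 169))² = (0 + 168)² = 168² = 28224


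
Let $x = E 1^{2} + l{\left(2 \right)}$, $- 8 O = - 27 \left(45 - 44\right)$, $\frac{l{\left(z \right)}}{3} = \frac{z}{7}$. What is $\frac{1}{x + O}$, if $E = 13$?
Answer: $\frac{56}{965} \approx 0.058031$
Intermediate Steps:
$l{\left(z \right)} = \frac{3 z}{7}$ ($l{\left(z \right)} = 3 \frac{z}{7} = \frac{3 z}{7}$)
$O = \frac{27}{8}$ ($O = - \frac{\left(-27\right) \left(45 - 44\right)}{8} = - \frac{\left(-27\right) 1}{8} = \left(- \frac{1}{8}\right) \left(-27\right) = \frac{27}{8} \approx 3.375$)
$x = \frac{97}{7}$ ($x = 13 \cdot 1^{2} + \frac{3}{7} \cdot 2 = 13 \cdot 1 + \frac{6}{7} = 13 + \frac{6}{7} = \frac{97}{7} \approx 13.857$)
$\frac{1}{x + O} = \frac{1}{\frac{97}{7} + \frac{27}{8}} = \frac{1}{\frac{965}{56}} = \frac{56}{965}$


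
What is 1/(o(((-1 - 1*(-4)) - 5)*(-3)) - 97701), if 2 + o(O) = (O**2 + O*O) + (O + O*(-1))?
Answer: -1/97631 ≈ -1.0243e-5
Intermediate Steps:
o(O) = -2 + 2*O**2 (o(O) = -2 + ((O**2 + O*O) + (O + O*(-1))) = -2 + ((O**2 + O**2) + (O - O)) = -2 + (2*O**2 + 0) = -2 + 2*O**2)
1/(o(((-1 - 1*(-4)) - 5)*(-3)) - 97701) = 1/((-2 + 2*(((-1 - 1*(-4)) - 5)*(-3))**2) - 97701) = 1/((-2 + 2*(((-1 + 4) - 5)*(-3))**2) - 97701) = 1/((-2 + 2*((3 - 5)*(-3))**2) - 97701) = 1/((-2 + 2*(-2*(-3))**2) - 97701) = 1/((-2 + 2*6**2) - 97701) = 1/((-2 + 2*36) - 97701) = 1/((-2 + 72) - 97701) = 1/(70 - 97701) = 1/(-97631) = -1/97631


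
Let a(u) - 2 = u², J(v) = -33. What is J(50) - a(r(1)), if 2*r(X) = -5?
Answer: -165/4 ≈ -41.250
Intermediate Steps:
r(X) = -5/2 (r(X) = (½)*(-5) = -5/2)
a(u) = 2 + u²
J(50) - a(r(1)) = -33 - (2 + (-5/2)²) = -33 - (2 + 25/4) = -33 - 1*33/4 = -33 - 33/4 = -165/4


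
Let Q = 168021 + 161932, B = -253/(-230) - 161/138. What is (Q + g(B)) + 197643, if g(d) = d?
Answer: 7913939/15 ≈ 5.2760e+5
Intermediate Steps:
B = -1/15 (B = -253*(-1/230) - 161*1/138 = 11/10 - 7/6 = -1/15 ≈ -0.066667)
Q = 329953
(Q + g(B)) + 197643 = (329953 - 1/15) + 197643 = 4949294/15 + 197643 = 7913939/15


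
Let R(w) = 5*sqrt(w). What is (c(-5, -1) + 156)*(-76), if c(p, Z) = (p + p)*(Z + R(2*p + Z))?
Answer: -12616 + 3800*I*sqrt(11) ≈ -12616.0 + 12603.0*I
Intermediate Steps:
c(p, Z) = 2*p*(Z + 5*sqrt(Z + 2*p)) (c(p, Z) = (p + p)*(Z + 5*sqrt(2*p + Z)) = (2*p)*(Z + 5*sqrt(Z + 2*p)) = 2*p*(Z + 5*sqrt(Z + 2*p)))
(c(-5, -1) + 156)*(-76) = (2*(-5)*(-1 + 5*sqrt(-1 + 2*(-5))) + 156)*(-76) = (2*(-5)*(-1 + 5*sqrt(-1 - 10)) + 156)*(-76) = (2*(-5)*(-1 + 5*sqrt(-11)) + 156)*(-76) = (2*(-5)*(-1 + 5*(I*sqrt(11))) + 156)*(-76) = (2*(-5)*(-1 + 5*I*sqrt(11)) + 156)*(-76) = ((10 - 50*I*sqrt(11)) + 156)*(-76) = (166 - 50*I*sqrt(11))*(-76) = -12616 + 3800*I*sqrt(11)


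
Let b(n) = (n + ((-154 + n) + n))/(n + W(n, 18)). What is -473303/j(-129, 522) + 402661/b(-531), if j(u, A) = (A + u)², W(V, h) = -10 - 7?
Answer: 260149738901/2059713 ≈ 1.2630e+5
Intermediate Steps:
W(V, h) = -17
b(n) = (-154 + 3*n)/(-17 + n) (b(n) = (n + ((-154 + n) + n))/(n - 17) = (n + (-154 + 2*n))/(-17 + n) = (-154 + 3*n)/(-17 + n))
-473303/j(-129, 522) + 402661/b(-531) = -473303/(522 - 129)² + 402661/(((-154 + 3*(-531))/(-17 - 531))) = -473303/(393²) + 402661/(((-154 - 1593)/(-548))) = -473303/154449 + 402661/((-1/548*(-1747))) = -473303*1/154449 + 402661/(1747/548) = -3613/1179 + 402661*(548/1747) = -3613/1179 + 220658228/1747 = 260149738901/2059713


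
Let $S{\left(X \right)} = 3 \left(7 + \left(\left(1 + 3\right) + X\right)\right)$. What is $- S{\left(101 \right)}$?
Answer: $-336$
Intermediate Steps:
$S{\left(X \right)} = 33 + 3 X$ ($S{\left(X \right)} = 3 \left(7 + \left(4 + X\right)\right) = 3 \left(11 + X\right) = 33 + 3 X$)
$- S{\left(101 \right)} = - (33 + 3 \cdot 101) = - (33 + 303) = \left(-1\right) 336 = -336$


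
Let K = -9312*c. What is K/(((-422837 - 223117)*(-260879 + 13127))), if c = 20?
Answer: -3880/3334091571 ≈ -1.1637e-6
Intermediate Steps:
K = -186240 (K = -9312*20 = -186240)
K/(((-422837 - 223117)*(-260879 + 13127))) = -186240*1/((-422837 - 223117)*(-260879 + 13127)) = -186240/((-645954*(-247752))) = -186240/160036395408 = -186240*1/160036395408 = -3880/3334091571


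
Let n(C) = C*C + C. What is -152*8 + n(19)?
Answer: -836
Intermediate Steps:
n(C) = C + C² (n(C) = C² + C = C + C²)
-152*8 + n(19) = -152*8 + 19*(1 + 19) = -1216 + 19*20 = -1216 + 380 = -836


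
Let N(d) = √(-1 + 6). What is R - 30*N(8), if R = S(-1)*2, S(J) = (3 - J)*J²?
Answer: 8 - 30*√5 ≈ -59.082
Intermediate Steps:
N(d) = √5
S(J) = J²*(3 - J)
R = 8 (R = ((-1)²*(3 - 1*(-1)))*2 = (1*(3 + 1))*2 = (1*4)*2 = 4*2 = 8)
R - 30*N(8) = 8 - 30*√5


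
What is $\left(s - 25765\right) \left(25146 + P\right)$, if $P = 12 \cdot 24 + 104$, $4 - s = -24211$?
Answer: $-39583900$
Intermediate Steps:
$s = 24215$ ($s = 4 - -24211 = 4 + 24211 = 24215$)
$P = 392$ ($P = 288 + 104 = 392$)
$\left(s - 25765\right) \left(25146 + P\right) = \left(24215 - 25765\right) \left(25146 + 392\right) = \left(-1550\right) 25538 = -39583900$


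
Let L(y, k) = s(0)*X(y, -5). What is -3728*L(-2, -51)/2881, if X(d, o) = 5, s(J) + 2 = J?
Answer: 37280/2881 ≈ 12.940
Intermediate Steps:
s(J) = -2 + J
L(y, k) = -10 (L(y, k) = (-2 + 0)*5 = -2*5 = -10)
-3728*L(-2, -51)/2881 = -3728/(2881/(-10)) = -3728/(2881*(-⅒)) = -3728/(-2881/10) = -3728*(-10/2881) = 37280/2881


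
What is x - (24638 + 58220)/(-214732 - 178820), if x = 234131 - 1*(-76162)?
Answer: 61058256797/196776 ≈ 3.1029e+5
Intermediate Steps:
x = 310293 (x = 234131 + 76162 = 310293)
x - (24638 + 58220)/(-214732 - 178820) = 310293 - (24638 + 58220)/(-214732 - 178820) = 310293 - 82858/(-393552) = 310293 - 82858*(-1)/393552 = 310293 - 1*(-41429/196776) = 310293 + 41429/196776 = 61058256797/196776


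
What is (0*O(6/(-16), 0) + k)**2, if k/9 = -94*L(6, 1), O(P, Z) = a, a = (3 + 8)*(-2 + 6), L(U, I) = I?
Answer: 715716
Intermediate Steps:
a = 44 (a = 11*4 = 44)
O(P, Z) = 44
k = -846 (k = 9*(-94*1) = 9*(-94) = -846)
(0*O(6/(-16), 0) + k)**2 = (0*44 - 846)**2 = (0 - 846)**2 = (-846)**2 = 715716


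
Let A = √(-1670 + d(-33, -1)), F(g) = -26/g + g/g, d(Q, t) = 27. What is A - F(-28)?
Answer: -27/14 + I*√1643 ≈ -1.9286 + 40.534*I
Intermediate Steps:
F(g) = 1 - 26/g (F(g) = -26/g + 1 = 1 - 26/g)
A = I*√1643 (A = √(-1670 + 27) = √(-1643) = I*√1643 ≈ 40.534*I)
A - F(-28) = I*√1643 - (-26 - 28)/(-28) = I*√1643 - (-1)*(-54)/28 = I*√1643 - 1*27/14 = I*√1643 - 27/14 = -27/14 + I*√1643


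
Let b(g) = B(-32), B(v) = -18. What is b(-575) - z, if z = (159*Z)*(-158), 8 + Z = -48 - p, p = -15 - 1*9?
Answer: -803922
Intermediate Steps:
p = -24 (p = -15 - 9 = -24)
Z = -32 (Z = -8 + (-48 - 1*(-24)) = -8 + (-48 + 24) = -8 - 24 = -32)
b(g) = -18
z = 803904 (z = (159*(-32))*(-158) = -5088*(-158) = 803904)
b(-575) - z = -18 - 1*803904 = -18 - 803904 = -803922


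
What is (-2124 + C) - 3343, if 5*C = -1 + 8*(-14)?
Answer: -27448/5 ≈ -5489.6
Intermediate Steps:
C = -113/5 (C = (-1 + 8*(-14))/5 = (-1 - 112)/5 = (1/5)*(-113) = -113/5 ≈ -22.600)
(-2124 + C) - 3343 = (-2124 - 113/5) - 3343 = -10733/5 - 3343 = -27448/5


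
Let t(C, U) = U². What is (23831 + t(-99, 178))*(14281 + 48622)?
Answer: 3492060045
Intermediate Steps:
(23831 + t(-99, 178))*(14281 + 48622) = (23831 + 178²)*(14281 + 48622) = (23831 + 31684)*62903 = 55515*62903 = 3492060045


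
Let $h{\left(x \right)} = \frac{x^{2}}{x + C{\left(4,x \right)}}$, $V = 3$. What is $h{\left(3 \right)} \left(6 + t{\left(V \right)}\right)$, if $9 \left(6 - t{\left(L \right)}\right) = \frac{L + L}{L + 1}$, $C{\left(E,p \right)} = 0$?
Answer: $\frac{71}{2} \approx 35.5$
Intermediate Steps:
$t{\left(L \right)} = 6 - \frac{2 L}{9 \left(1 + L\right)}$ ($t{\left(L \right)} = 6 - \frac{\left(L + L\right) \frac{1}{L + 1}}{9} = 6 - \frac{2 L \frac{1}{1 + L}}{9} = 6 - \frac{2 L}{9 \left(1 + L\right)}$)
$h{\left(x \right)} = x$ ($h{\left(x \right)} = \frac{x^{2}}{x + 0} = \frac{x^{2}}{x} = x$)
$h{\left(3 \right)} \left(6 + t{\left(V \right)}\right) = 3 \left(6 + \frac{2 \left(27 + 26 \cdot 3\right)}{9 \left(1 + 3\right)}\right) = 3 \left(6 + \frac{2 \left(27 + 78\right)}{9 \cdot 4}\right) = 3 \left(6 + \frac{2}{9} \cdot \frac{1}{4} \cdot 105\right) = 3 \left(6 + \frac{35}{6}\right) = 3 \cdot \frac{71}{6} = \frac{71}{2}$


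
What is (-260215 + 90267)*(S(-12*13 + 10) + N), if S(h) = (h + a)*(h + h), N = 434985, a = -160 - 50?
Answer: -91591265276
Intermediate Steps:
a = -210
S(h) = 2*h*(-210 + h) (S(h) = (h - 210)*(h + h) = (-210 + h)*(2*h) = 2*h*(-210 + h))
(-260215 + 90267)*(S(-12*13 + 10) + N) = (-260215 + 90267)*(2*(-12*13 + 10)*(-210 + (-12*13 + 10)) + 434985) = -169948*(2*(-156 + 10)*(-210 + (-156 + 10)) + 434985) = -169948*(2*(-146)*(-210 - 146) + 434985) = -169948*(2*(-146)*(-356) + 434985) = -169948*(103952 + 434985) = -169948*538937 = -91591265276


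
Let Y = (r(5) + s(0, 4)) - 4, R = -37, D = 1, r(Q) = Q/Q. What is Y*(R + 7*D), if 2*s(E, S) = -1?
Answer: 105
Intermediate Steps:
s(E, S) = -½ (s(E, S) = (½)*(-1) = -½)
r(Q) = 1
Y = -7/2 (Y = (1 - ½) - 4 = ½ - 4 = -7/2 ≈ -3.5000)
Y*(R + 7*D) = -7*(-37 + 7*1)/2 = -7*(-37 + 7)/2 = -7/2*(-30) = 105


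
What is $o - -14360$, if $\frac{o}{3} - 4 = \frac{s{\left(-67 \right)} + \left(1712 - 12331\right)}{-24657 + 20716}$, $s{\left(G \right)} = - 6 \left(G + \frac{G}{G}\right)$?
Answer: $\frac{56670721}{3941} \approx 14380.0$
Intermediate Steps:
$s{\left(G \right)} = -6 - 6 G$ ($s{\left(G \right)} = - 6 \left(G + 1\right) = - 6 \left(1 + G\right) = -6 - 6 G$)
$o = \frac{77961}{3941}$ ($o = 12 + 3 \frac{\left(-6 - -402\right) + \left(1712 - 12331\right)}{-24657 + 20716} = 12 + 3 \frac{\left(-6 + 402\right) - 10619}{-3941} = 12 + 3 \left(396 - 10619\right) \left(- \frac{1}{3941}\right) = 12 + 3 \left(\left(-10223\right) \left(- \frac{1}{3941}\right)\right) = 12 + 3 \cdot \frac{10223}{3941} = 12 + \frac{30669}{3941} = \frac{77961}{3941} \approx 19.782$)
$o - -14360 = \frac{77961}{3941} - -14360 = \frac{77961}{3941} + 14360 = \frac{56670721}{3941}$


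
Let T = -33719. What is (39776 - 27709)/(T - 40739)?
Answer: -12067/74458 ≈ -0.16206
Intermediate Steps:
(39776 - 27709)/(T - 40739) = (39776 - 27709)/(-33719 - 40739) = 12067/(-74458) = 12067*(-1/74458) = -12067/74458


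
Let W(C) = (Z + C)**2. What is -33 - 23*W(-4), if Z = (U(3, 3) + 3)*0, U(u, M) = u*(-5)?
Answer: -401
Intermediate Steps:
U(u, M) = -5*u
Z = 0 (Z = (-5*3 + 3)*0 = (-15 + 3)*0 = -12*0 = 0)
W(C) = C**2 (W(C) = (0 + C)**2 = C**2)
-33 - 23*W(-4) = -33 - 23*(-4)**2 = -33 - 23*16 = -33 - 368 = -401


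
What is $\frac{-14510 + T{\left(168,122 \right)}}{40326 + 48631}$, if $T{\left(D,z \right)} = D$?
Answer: $- \frac{14342}{88957} \approx -0.16122$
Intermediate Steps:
$\frac{-14510 + T{\left(168,122 \right)}}{40326 + 48631} = \frac{-14510 + 168}{40326 + 48631} = - \frac{14342}{88957}$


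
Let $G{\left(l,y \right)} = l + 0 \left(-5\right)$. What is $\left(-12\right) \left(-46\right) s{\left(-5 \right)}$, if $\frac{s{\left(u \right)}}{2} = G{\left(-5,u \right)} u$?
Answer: $27600$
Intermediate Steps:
$G{\left(l,y \right)} = l$ ($G{\left(l,y \right)} = l + 0 = l$)
$s{\left(u \right)} = - 10 u$ ($s{\left(u \right)} = 2 \left(- 5 u\right) = - 10 u$)
$\left(-12\right) \left(-46\right) s{\left(-5 \right)} = \left(-12\right) \left(-46\right) \left(\left(-10\right) \left(-5\right)\right) = 552 \cdot 50 = 27600$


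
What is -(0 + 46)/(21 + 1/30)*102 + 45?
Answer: -112365/631 ≈ -178.07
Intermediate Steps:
-(0 + 46)/(21 + 1/30)*102 + 45 = -46/(21 + 1/30)*102 + 45 = -46/631/30*102 + 45 = -46*30/631*102 + 45 = -1*1380/631*102 + 45 = -1380/631*102 + 45 = -140760/631 + 45 = -112365/631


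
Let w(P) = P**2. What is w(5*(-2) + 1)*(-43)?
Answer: -3483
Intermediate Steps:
w(5*(-2) + 1)*(-43) = (5*(-2) + 1)**2*(-43) = (-10 + 1)**2*(-43) = (-9)**2*(-43) = 81*(-43) = -3483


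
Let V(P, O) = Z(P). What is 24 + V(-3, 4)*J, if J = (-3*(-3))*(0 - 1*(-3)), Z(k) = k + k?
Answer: -138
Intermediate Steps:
Z(k) = 2*k
V(P, O) = 2*P
J = 27 (J = 9*(0 + 3) = 9*3 = 27)
24 + V(-3, 4)*J = 24 + (2*(-3))*27 = 24 - 6*27 = 24 - 162 = -138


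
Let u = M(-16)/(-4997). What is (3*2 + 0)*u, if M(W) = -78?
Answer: 468/4997 ≈ 0.093656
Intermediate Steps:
u = 78/4997 (u = -78/(-4997) = -78*(-1/4997) = 78/4997 ≈ 0.015609)
(3*2 + 0)*u = (3*2 + 0)*(78/4997) = (6 + 0)*(78/4997) = 6*(78/4997) = 468/4997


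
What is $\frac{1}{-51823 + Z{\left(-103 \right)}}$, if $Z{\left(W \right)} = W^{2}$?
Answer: $- \frac{1}{41214} \approx -2.4264 \cdot 10^{-5}$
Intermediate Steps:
$\frac{1}{-51823 + Z{\left(-103 \right)}} = \frac{1}{-51823 + \left(-103\right)^{2}} = \frac{1}{-51823 + 10609} = \frac{1}{-41214} = - \frac{1}{41214}$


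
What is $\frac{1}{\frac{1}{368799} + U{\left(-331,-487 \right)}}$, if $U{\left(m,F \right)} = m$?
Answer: $- \frac{368799}{122072468} \approx -0.0030211$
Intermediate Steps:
$\frac{1}{\frac{1}{368799} + U{\left(-331,-487 \right)}} = \frac{1}{\frac{1}{368799} - 331} = \frac{1}{- \frac{122072468}{368799}} = - \frac{368799}{122072468}$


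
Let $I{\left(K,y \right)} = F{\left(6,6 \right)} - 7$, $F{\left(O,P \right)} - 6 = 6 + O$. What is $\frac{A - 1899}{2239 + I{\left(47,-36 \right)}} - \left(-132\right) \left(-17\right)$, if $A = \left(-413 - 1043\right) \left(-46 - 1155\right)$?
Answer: $- \frac{3302243}{2250} \approx -1467.7$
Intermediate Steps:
$F{\left(O,P \right)} = 12 + O$ ($F{\left(O,P \right)} = 6 + \left(6 + O\right) = 12 + O$)
$I{\left(K,y \right)} = 11$ ($I{\left(K,y \right)} = \left(12 + 6\right) - 7 = 18 - 7 = 11$)
$A = 1748656$ ($A = \left(-1456\right) \left(-1201\right) = 1748656$)
$\frac{A - 1899}{2239 + I{\left(47,-36 \right)}} - \left(-132\right) \left(-17\right) = \frac{1748656 - 1899}{2239 + 11} - \left(-132\right) \left(-17\right) = \frac{1746757}{2250} - 2244 = - \frac{3302243}{2250}$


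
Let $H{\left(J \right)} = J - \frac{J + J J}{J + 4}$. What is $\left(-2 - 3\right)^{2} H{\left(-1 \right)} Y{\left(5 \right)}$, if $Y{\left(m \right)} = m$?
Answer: $-125$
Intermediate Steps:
$H{\left(J \right)} = J - \frac{J + J^{2}}{4 + J}$
$\left(-2 - 3\right)^{2} H{\left(-1 \right)} Y{\left(5 \right)} = \left(-2 - 3\right)^{2} \cdot 3 \left(-1\right) \frac{1}{4 - 1} \cdot 5 = \left(-5\right)^{2} \cdot 3 \left(-1\right) \frac{1}{3} \cdot 5 = 25 \cdot 3 \left(-1\right) \frac{1}{3} \cdot 5 = 25 \left(-1\right) 5 = \left(-25\right) 5 = -125$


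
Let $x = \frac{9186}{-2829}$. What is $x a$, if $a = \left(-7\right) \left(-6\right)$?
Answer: $- \frac{128604}{943} \approx -136.38$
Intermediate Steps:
$x = - \frac{3062}{943}$ ($x = 9186 \left(- \frac{1}{2829}\right) = - \frac{3062}{943} \approx -3.2471$)
$a = 42$
$x a = \left(- \frac{3062}{943}\right) 42 = - \frac{128604}{943}$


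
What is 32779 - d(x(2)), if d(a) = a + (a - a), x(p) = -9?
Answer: 32788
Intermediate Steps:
d(a) = a (d(a) = a + 0 = a)
32779 - d(x(2)) = 32779 - 1*(-9) = 32779 + 9 = 32788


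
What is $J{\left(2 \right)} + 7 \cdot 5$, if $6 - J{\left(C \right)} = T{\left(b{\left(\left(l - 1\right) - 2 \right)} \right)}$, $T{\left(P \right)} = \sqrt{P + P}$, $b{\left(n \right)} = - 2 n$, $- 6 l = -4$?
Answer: $41 - \frac{2 \sqrt{21}}{3} \approx 37.945$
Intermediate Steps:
$l = \frac{2}{3}$ ($l = \left(- \frac{1}{6}\right) \left(-4\right) = \frac{2}{3} \approx 0.66667$)
$T{\left(P \right)} = \sqrt{2} \sqrt{P}$ ($T{\left(P \right)} = \sqrt{2 P} = \sqrt{2} \sqrt{P}$)
$J{\left(C \right)} = 6 - \frac{2 \sqrt{21}}{3}$ ($J{\left(C \right)} = 6 - \sqrt{2} \sqrt{- 2 \left(\left(\frac{2}{3} - 1\right) - 2\right)} = 6 - \sqrt{2} \sqrt{- 2 \left(- \frac{1}{3} - 2\right)} = 6 - \sqrt{2} \sqrt{\left(-2\right) \left(- \frac{7}{3}\right)} = 6 - \sqrt{2} \sqrt{\frac{14}{3}} = 6 - \sqrt{2} \frac{\sqrt{42}}{3} = 6 - \frac{2 \sqrt{21}}{3}$)
$J{\left(2 \right)} + 7 \cdot 5 = \left(6 - \frac{2 \sqrt{21}}{3}\right) + 7 \cdot 5 = \left(6 - \frac{2 \sqrt{21}}{3}\right) + 35 = 41 - \frac{2 \sqrt{21}}{3}$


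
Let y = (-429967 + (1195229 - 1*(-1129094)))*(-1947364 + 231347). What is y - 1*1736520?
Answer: -3250748836572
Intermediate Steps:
y = -3250747100052 (y = (-429967 + (1195229 + 1129094))*(-1716017) = (-429967 + 2324323)*(-1716017) = 1894356*(-1716017) = -3250747100052)
y - 1*1736520 = -3250747100052 - 1*1736520 = -3250747100052 - 1736520 = -3250748836572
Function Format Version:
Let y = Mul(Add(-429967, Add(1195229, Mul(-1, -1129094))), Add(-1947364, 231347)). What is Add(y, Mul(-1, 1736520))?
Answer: -3250748836572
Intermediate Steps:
y = -3250747100052 (y = Mul(Add(-429967, Add(1195229, 1129094)), -1716017) = Mul(Add(-429967, 2324323), -1716017) = Mul(1894356, -1716017) = -3250747100052)
Add(y, Mul(-1, 1736520)) = Add(-3250747100052, Mul(-1, 1736520)) = Add(-3250747100052, -1736520) = -3250748836572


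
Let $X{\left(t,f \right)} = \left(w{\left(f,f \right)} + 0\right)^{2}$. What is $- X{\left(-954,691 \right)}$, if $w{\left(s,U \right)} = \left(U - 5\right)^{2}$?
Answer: $-221460595216$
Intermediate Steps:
$w{\left(s,U \right)} = \left(-5 + U\right)^{2}$
$X{\left(t,f \right)} = \left(-5 + f\right)^{4}$ ($X{\left(t,f \right)} = \left(\left(-5 + f\right)^{2} + 0\right)^{2} = \left(\left(-5 + f\right)^{2}\right)^{2} = \left(-5 + f\right)^{4}$)
$- X{\left(-954,691 \right)} = - \left(-5 + 691\right)^{4} = - 686^{4} = \left(-1\right) 221460595216 = -221460595216$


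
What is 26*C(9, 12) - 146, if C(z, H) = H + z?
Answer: 400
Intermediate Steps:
26*C(9, 12) - 146 = 26*(12 + 9) - 146 = 26*21 - 146 = 546 - 146 = 400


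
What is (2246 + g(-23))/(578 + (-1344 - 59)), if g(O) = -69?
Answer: -2177/825 ≈ -2.6388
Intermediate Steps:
(2246 + g(-23))/(578 + (-1344 - 59)) = (2246 - 69)/(578 + (-1344 - 59)) = 2177/(578 - 1403) = 2177/(-825) = 2177*(-1/825) = -2177/825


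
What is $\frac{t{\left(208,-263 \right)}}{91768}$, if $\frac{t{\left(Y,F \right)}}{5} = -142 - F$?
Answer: $\frac{605}{91768} \approx 0.0065927$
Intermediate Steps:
$t{\left(Y,F \right)} = -710 - 5 F$ ($t{\left(Y,F \right)} = 5 \left(-142 - F\right) = -710 - 5 F$)
$\frac{t{\left(208,-263 \right)}}{91768} = \frac{-710 - -1315}{91768} = \left(-710 + 1315\right) \frac{1}{91768} = 605 \cdot \frac{1}{91768} = \frac{605}{91768}$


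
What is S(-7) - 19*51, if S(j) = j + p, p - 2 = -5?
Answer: -979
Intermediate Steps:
p = -3 (p = 2 - 5 = -3)
S(j) = -3 + j (S(j) = j - 3 = -3 + j)
S(-7) - 19*51 = (-3 - 7) - 19*51 = -10 - 969 = -979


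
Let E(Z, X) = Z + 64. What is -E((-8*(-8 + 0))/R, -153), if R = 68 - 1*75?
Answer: -384/7 ≈ -54.857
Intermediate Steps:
R = -7 (R = 68 - 75 = -7)
E(Z, X) = 64 + Z
-E((-8*(-8 + 0))/R, -153) = -(64 - 8*(-8 + 0)/(-7)) = -(64 - 8*(-8)*(-⅐)) = -(64 + 64*(-⅐)) = -(64 - 64/7) = -1*384/7 = -384/7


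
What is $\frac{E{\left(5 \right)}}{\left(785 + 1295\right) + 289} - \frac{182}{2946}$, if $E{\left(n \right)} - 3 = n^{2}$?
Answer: $- \frac{174335}{3489537} \approx -0.049959$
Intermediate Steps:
$E{\left(n \right)} = 3 + n^{2}$
$\frac{E{\left(5 \right)}}{\left(785 + 1295\right) + 289} - \frac{182}{2946} = \frac{3 + 5^{2}}{\left(785 + 1295\right) + 289} - \frac{182}{2946} = \frac{3 + 25}{2080 + 289} - \frac{91}{1473} = \frac{28}{2369} - \frac{91}{1473} = - \frac{174335}{3489537}$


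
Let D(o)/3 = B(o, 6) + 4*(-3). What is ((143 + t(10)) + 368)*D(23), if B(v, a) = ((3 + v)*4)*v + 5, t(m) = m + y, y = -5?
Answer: 3691980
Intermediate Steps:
t(m) = -5 + m (t(m) = m - 5 = -5 + m)
B(v, a) = 5 + v*(12 + 4*v) (B(v, a) = (12 + 4*v)*v + 5 = v*(12 + 4*v) + 5 = 5 + v*(12 + 4*v))
D(o) = -21 + 12*o**2 + 36*o (D(o) = 3*((5 + 4*o**2 + 12*o) + 4*(-3)) = 3*((5 + 4*o**2 + 12*o) - 12) = 3*(-7 + 4*o**2 + 12*o) = -21 + 12*o**2 + 36*o)
((143 + t(10)) + 368)*D(23) = ((143 + (-5 + 10)) + 368)*(-21 + 12*23**2 + 36*23) = ((143 + 5) + 368)*(-21 + 12*529 + 828) = (148 + 368)*(-21 + 6348 + 828) = 516*7155 = 3691980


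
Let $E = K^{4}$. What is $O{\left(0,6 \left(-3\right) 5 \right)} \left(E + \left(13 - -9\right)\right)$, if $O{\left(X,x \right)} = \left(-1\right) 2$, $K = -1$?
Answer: $-46$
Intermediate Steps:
$E = 1$ ($E = \left(-1\right)^{4} = 1$)
$O{\left(X,x \right)} = -2$
$O{\left(0,6 \left(-3\right) 5 \right)} \left(E + \left(13 - -9\right)\right) = - 2 \left(1 + \left(13 - -9\right)\right) = - 2 \left(1 + \left(13 + 9\right)\right) = - 2 \left(1 + 22\right) = \left(-2\right) 23 = -46$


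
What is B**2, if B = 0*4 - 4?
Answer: 16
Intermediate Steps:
B = -4 (B = 0 - 4 = -4)
B**2 = (-4)**2 = 16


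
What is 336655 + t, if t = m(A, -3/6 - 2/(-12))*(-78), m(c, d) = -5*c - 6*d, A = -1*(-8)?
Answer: 339619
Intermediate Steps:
A = 8
m(c, d) = -6*d - 5*c
t = 2964 (t = (-6*(-3/6 - 2/(-12)) - 5*8)*(-78) = (-6*(-3*1/6 - 2*(-1/12)) - 40)*(-78) = (-6*(-1/2 + 1/6) - 40)*(-78) = (-6*(-1/3) - 40)*(-78) = (2 - 40)*(-78) = -38*(-78) = 2964)
336655 + t = 336655 + 2964 = 339619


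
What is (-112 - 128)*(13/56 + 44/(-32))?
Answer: 1920/7 ≈ 274.29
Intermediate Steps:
(-112 - 128)*(13/56 + 44/(-32)) = -240*(13*(1/56) + 44*(-1/32)) = -240*(13/56 - 11/8) = -240*(-8/7) = 1920/7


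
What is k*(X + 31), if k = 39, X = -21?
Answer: 390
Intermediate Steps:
k*(X + 31) = 39*(-21 + 31) = 39*10 = 390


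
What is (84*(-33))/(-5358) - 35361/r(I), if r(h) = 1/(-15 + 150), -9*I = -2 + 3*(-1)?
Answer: -4262944893/893 ≈ -4.7737e+6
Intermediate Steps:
I = 5/9 (I = -(-2 + 3*(-1))/9 = -(-2 - 3)/9 = -⅑*(-5) = 5/9 ≈ 0.55556)
r(h) = 1/135
(84*(-33))/(-5358) - 35361/r(I) = (84*(-33))/(-5358) - 35361/1/135 = -2772*(-1/5358) - 35361*135 = 462/893 - 4773735 = -4262944893/893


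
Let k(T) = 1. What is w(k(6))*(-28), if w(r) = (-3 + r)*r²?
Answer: 56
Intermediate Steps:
w(r) = r²*(-3 + r)
w(k(6))*(-28) = (1²*(-3 + 1))*(-28) = (1*(-2))*(-28) = -2*(-28) = 56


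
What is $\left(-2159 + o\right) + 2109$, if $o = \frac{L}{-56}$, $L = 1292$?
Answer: $- \frac{1023}{14} \approx -73.071$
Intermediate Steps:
$o = - \frac{323}{14}$ ($o = \frac{1292}{-56} = 1292 \left(- \frac{1}{56}\right) = - \frac{323}{14} \approx -23.071$)
$\left(-2159 + o\right) + 2109 = \left(-2159 - \frac{323}{14}\right) + 2109 = - \frac{30549}{14} + 2109 = - \frac{1023}{14}$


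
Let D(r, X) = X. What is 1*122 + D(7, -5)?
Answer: 117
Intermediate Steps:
1*122 + D(7, -5) = 1*122 - 5 = 122 - 5 = 117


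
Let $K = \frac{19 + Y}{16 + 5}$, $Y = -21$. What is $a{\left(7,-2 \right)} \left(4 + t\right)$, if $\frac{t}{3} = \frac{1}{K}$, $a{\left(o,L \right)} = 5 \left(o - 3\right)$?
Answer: $-550$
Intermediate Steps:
$a{\left(o,L \right)} = -15 + 5 o$ ($a{\left(o,L \right)} = 5 \left(-3 + o\right) = -15 + 5 o$)
$K = - \frac{2}{21}$ ($K = \frac{19 - 21}{16 + 5} = - \frac{2}{21} \approx -0.095238$)
$t = - \frac{63}{2}$ ($t = \frac{3}{- \frac{2}{21}} = 3 \left(- \frac{21}{2}\right) = - \frac{63}{2} \approx -31.5$)
$a{\left(7,-2 \right)} \left(4 + t\right) = \left(-15 + 5 \cdot 7\right) \left(4 - \frac{63}{2}\right) = \left(-15 + 35\right) \left(- \frac{55}{2}\right) = 20 \left(- \frac{55}{2}\right) = -550$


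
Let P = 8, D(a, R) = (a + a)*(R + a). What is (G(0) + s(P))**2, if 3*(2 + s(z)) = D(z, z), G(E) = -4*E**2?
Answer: 62500/9 ≈ 6944.4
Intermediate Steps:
D(a, R) = 2*a*(R + a) (D(a, R) = (2*a)*(R + a) = 2*a*(R + a))
s(z) = -2 + 4*z**2/3 (s(z) = -2 + (2*z*(z + z))/3 = -2 + (2*z*(2*z))/3 = -2 + (4*z**2)/3 = -2 + 4*z**2/3)
(G(0) + s(P))**2 = (-4*0**2 + (-2 + (4/3)*8**2))**2 = (-4*0 + (-2 + (4/3)*64))**2 = (0 + (-2 + 256/3))**2 = (0 + 250/3)**2 = (250/3)**2 = 62500/9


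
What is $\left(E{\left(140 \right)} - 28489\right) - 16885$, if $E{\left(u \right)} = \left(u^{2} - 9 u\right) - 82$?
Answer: $-27116$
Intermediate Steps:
$E{\left(u \right)} = -82 + u^{2} - 9 u$
$\left(E{\left(140 \right)} - 28489\right) - 16885 = \left(\left(-82 + 140^{2} - 1260\right) - 28489\right) - 16885 = \left(\left(-82 + 19600 - 1260\right) - 28489\right) - 16885 = \left(18258 - 28489\right) - 16885 = -10231 - 16885 = -27116$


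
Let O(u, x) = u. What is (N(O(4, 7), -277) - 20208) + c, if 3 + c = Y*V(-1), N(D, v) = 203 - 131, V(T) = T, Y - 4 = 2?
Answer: -20145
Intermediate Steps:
Y = 6 (Y = 4 + 2 = 6)
N(D, v) = 72
c = -9 (c = -3 + 6*(-1) = -3 - 6 = -9)
(N(O(4, 7), -277) - 20208) + c = (72 - 20208) - 9 = -20136 - 9 = -20145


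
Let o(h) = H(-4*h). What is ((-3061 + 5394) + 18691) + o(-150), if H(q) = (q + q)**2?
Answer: 1461024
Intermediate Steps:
H(q) = 4*q**2 (H(q) = (2*q)**2 = 4*q**2)
o(h) = 64*h**2 (o(h) = 4*(-4*h)**2 = 4*(16*h**2) = 64*h**2)
((-3061 + 5394) + 18691) + o(-150) = ((-3061 + 5394) + 18691) + 64*(-150)**2 = (2333 + 18691) + 64*22500 = 21024 + 1440000 = 1461024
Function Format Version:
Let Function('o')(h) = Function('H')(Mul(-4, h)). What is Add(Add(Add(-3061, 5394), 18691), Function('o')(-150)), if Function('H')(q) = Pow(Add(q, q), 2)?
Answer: 1461024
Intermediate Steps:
Function('H')(q) = Mul(4, Pow(q, 2)) (Function('H')(q) = Pow(Mul(2, q), 2) = Mul(4, Pow(q, 2)))
Function('o')(h) = Mul(64, Pow(h, 2)) (Function('o')(h) = Mul(4, Pow(Mul(-4, h), 2)) = Mul(4, Mul(16, Pow(h, 2))) = Mul(64, Pow(h, 2)))
Add(Add(Add(-3061, 5394), 18691), Function('o')(-150)) = Add(Add(Add(-3061, 5394), 18691), Mul(64, Pow(-150, 2))) = Add(Add(2333, 18691), Mul(64, 22500)) = Add(21024, 1440000) = 1461024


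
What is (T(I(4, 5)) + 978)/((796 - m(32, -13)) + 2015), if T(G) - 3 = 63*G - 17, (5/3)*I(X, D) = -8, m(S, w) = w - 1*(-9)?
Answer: 3308/14075 ≈ 0.23503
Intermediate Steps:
m(S, w) = 9 + w (m(S, w) = w + 9 = 9 + w)
I(X, D) = -24/5 (I(X, D) = (3/5)*(-8) = -24/5)
T(G) = -14 + 63*G (T(G) = 3 + (63*G - 17) = 3 + (-17 + 63*G) = -14 + 63*G)
(T(I(4, 5)) + 978)/((796 - m(32, -13)) + 2015) = ((-14 + 63*(-24/5)) + 978)/((796 - (9 - 13)) + 2015) = ((-14 - 1512/5) + 978)/((796 - 1*(-4)) + 2015) = (-1582/5 + 978)/((796 + 4) + 2015) = 3308/(5*(800 + 2015)) = (3308/5)/2815 = (3308/5)*(1/2815) = 3308/14075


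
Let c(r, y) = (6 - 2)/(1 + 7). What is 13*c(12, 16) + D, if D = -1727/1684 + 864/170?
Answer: 1511103/143140 ≈ 10.557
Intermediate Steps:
D = 580693/143140 (D = -1727*1/1684 + 864*(1/170) = -1727/1684 + 432/85 = 580693/143140 ≈ 4.0568)
c(r, y) = 1/2 (c(r, y) = 4/8 = 4*(1/8) = 1/2)
13*c(12, 16) + D = 13*(1/2) + 580693/143140 = 13/2 + 580693/143140 = 1511103/143140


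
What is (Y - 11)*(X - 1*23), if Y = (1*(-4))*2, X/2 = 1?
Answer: 399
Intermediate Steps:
X = 2 (X = 2*1 = 2)
Y = -8 (Y = -4*2 = -8)
(Y - 11)*(X - 1*23) = (-8 - 11)*(2 - 1*23) = -19*(2 - 23) = -19*(-21) = 399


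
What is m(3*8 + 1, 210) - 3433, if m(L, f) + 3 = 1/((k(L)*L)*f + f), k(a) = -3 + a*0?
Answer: -53395441/15540 ≈ -3436.0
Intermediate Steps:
k(a) = -3 (k(a) = -3 + 0 = -3)
m(L, f) = -3 + 1/(f - 3*L*f) (m(L, f) = -3 + 1/((-3*L)*f + f) = -3 + 1/(-3*L*f + f) = -3 + 1/(f - 3*L*f))
m(3*8 + 1, 210) - 3433 = (1 - 3*210 + 9*(3*8 + 1)*210)/(210*(1 - 3*(3*8 + 1))) - 3433 = (1 - 630 + 9*(24 + 1)*210)/(210*(1 - 3*(24 + 1))) - 3433 = (1 - 630 + 9*25*210)/(210*(1 - 3*25)) - 3433 = (1 - 630 + 47250)/(210*(1 - 75)) - 3433 = (1/210)*46621/(-74) - 3433 = (1/210)*(-1/74)*46621 - 3433 = -46621/15540 - 3433 = -53395441/15540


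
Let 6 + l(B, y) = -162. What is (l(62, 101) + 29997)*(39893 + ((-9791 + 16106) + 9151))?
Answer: 1651303611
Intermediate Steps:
l(B, y) = -168 (l(B, y) = -6 - 162 = -168)
(l(62, 101) + 29997)*(39893 + ((-9791 + 16106) + 9151)) = (-168 + 29997)*(39893 + ((-9791 + 16106) + 9151)) = 29829*(39893 + (6315 + 9151)) = 29829*(39893 + 15466) = 29829*55359 = 1651303611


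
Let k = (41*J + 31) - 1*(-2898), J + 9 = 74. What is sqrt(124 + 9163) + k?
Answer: 5594 + sqrt(9287) ≈ 5690.4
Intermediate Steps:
J = 65 (J = -9 + 74 = 65)
k = 5594 (k = (41*65 + 31) - 1*(-2898) = (2665 + 31) + 2898 = 2696 + 2898 = 5594)
sqrt(124 + 9163) + k = sqrt(124 + 9163) + 5594 = sqrt(9287) + 5594 = 5594 + sqrt(9287)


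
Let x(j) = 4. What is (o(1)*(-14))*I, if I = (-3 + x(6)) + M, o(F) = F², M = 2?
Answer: -42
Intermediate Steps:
I = 3 (I = (-3 + 4) + 2 = 1 + 2 = 3)
(o(1)*(-14))*I = (1²*(-14))*3 = (1*(-14))*3 = -14*3 = -42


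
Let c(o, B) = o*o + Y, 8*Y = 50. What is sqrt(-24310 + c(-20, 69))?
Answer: I*sqrt(95615)/2 ≈ 154.61*I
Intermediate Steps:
Y = 25/4 (Y = (1/8)*50 = 25/4 ≈ 6.2500)
c(o, B) = 25/4 + o**2 (c(o, B) = o*o + 25/4 = o**2 + 25/4 = 25/4 + o**2)
sqrt(-24310 + c(-20, 69)) = sqrt(-24310 + (25/4 + (-20)**2)) = sqrt(-24310 + (25/4 + 400)) = sqrt(-24310 + 1625/4) = sqrt(-95615/4) = I*sqrt(95615)/2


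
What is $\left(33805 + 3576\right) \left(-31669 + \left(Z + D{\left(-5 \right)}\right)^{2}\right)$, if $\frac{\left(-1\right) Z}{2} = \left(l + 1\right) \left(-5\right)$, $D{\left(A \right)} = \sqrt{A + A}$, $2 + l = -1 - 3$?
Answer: $-1090740199 - 3738100 i \sqrt{10} \approx -1.0907 \cdot 10^{9} - 1.1821 \cdot 10^{7} i$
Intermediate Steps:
$l = -6$ ($l = -2 - 4 = -6$)
$D{\left(A \right)} = \sqrt{2} \sqrt{A}$ ($D{\left(A \right)} = \sqrt{2 A} = \sqrt{2} \sqrt{A}$)
$Z = -50$ ($Z = - 2 \left(-6 + 1\right) \left(-5\right) = - 2 \left(\left(-5\right) \left(-5\right)\right) = \left(-2\right) 25 = -50$)
$\left(33805 + 3576\right) \left(-31669 + \left(Z + D{\left(-5 \right)}\right)^{2}\right) = \left(33805 + 3576\right) \left(-31669 + \left(-50 + \sqrt{2} \sqrt{-5}\right)^{2}\right) = 37381 \left(-31669 + \left(-50 + \sqrt{2} i \sqrt{5}\right)^{2}\right) = 37381 \left(-31669 + \left(-50 + i \sqrt{10}\right)^{2}\right) = -1183818889 + 37381 \left(-50 + i \sqrt{10}\right)^{2}$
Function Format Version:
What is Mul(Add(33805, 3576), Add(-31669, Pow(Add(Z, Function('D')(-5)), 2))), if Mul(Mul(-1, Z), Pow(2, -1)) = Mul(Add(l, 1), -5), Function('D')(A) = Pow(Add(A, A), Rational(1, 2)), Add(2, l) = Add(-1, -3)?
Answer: Add(-1090740199, Mul(-3738100, I, Pow(10, Rational(1, 2)))) ≈ Add(-1.0907e+9, Mul(-1.1821e+7, I))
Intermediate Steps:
l = -6 (l = Add(-2, Add(-1, -3)) = Add(-2, -4) = -6)
Function('D')(A) = Mul(Pow(2, Rational(1, 2)), Pow(A, Rational(1, 2))) (Function('D')(A) = Pow(Mul(2, A), Rational(1, 2)) = Mul(Pow(2, Rational(1, 2)), Pow(A, Rational(1, 2))))
Z = -50 (Z = Mul(-2, Mul(Add(-6, 1), -5)) = Mul(-2, Mul(-5, -5)) = Mul(-2, 25) = -50)
Mul(Add(33805, 3576), Add(-31669, Pow(Add(Z, Function('D')(-5)), 2))) = Mul(Add(33805, 3576), Add(-31669, Pow(Add(-50, Mul(Pow(2, Rational(1, 2)), Pow(-5, Rational(1, 2)))), 2))) = Mul(37381, Add(-31669, Pow(Add(-50, Mul(Pow(2, Rational(1, 2)), Mul(I, Pow(5, Rational(1, 2))))), 2))) = Mul(37381, Add(-31669, Pow(Add(-50, Mul(I, Pow(10, Rational(1, 2)))), 2))) = Add(-1183818889, Mul(37381, Pow(Add(-50, Mul(I, Pow(10, Rational(1, 2)))), 2)))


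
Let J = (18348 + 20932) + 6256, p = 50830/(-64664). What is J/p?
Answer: -1472269952/25415 ≈ -57929.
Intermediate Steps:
p = -25415/32332 (p = 50830*(-1/64664) = -25415/32332 ≈ -0.78606)
J = 45536 (J = 39280 + 6256 = 45536)
J/p = 45536/(-25415/32332) = 45536*(-32332/25415) = -1472269952/25415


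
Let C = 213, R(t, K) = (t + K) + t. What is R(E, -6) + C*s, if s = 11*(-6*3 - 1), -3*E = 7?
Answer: -133583/3 ≈ -44528.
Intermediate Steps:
E = -7/3 (E = -⅓*7 = -7/3 ≈ -2.3333)
R(t, K) = K + 2*t (R(t, K) = (K + t) + t = K + 2*t)
s = -209 (s = 11*(-18 - 1) = 11*(-19) = -209)
R(E, -6) + C*s = (-6 + 2*(-7/3)) + 213*(-209) = (-6 - 14/3) - 44517 = -32/3 - 44517 = -133583/3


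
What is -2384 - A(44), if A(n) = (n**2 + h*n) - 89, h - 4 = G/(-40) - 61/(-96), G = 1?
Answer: -532063/120 ≈ -4433.9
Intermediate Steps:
h = 2213/480 (h = 4 + (1/(-40) - 61/(-96)) = 4 + (1*(-1/40) - 61*(-1/96)) = 4 + (-1/40 + 61/96) = 4 + 293/480 = 2213/480 ≈ 4.6104)
A(n) = -89 + n**2 + 2213*n/480 (A(n) = (n**2 + 2213*n/480) - 89 = -89 + n**2 + 2213*n/480)
-2384 - A(44) = -2384 - (-89 + 44**2 + (2213/480)*44) = -2384 - (-89 + 1936 + 24343/120) = -2384 - 1*245983/120 = -2384 - 245983/120 = -532063/120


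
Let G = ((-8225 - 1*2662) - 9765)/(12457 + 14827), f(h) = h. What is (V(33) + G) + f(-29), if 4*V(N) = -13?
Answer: -900561/27284 ≈ -33.007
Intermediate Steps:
V(N) = -13/4 (V(N) = (1/4)*(-13) = -13/4)
G = -5163/6821 (G = ((-8225 - 2662) - 9765)/27284 = (-10887 - 9765)*(1/27284) = -20652*1/27284 = -5163/6821 ≈ -0.75693)
(V(33) + G) + f(-29) = (-13/4 - 5163/6821) - 29 = -109325/27284 - 29 = -900561/27284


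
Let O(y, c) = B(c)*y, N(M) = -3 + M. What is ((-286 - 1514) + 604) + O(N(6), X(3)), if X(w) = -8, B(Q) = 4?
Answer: -1184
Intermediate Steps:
O(y, c) = 4*y
((-286 - 1514) + 604) + O(N(6), X(3)) = ((-286 - 1514) + 604) + 4*(-3 + 6) = (-1800 + 604) + 4*3 = -1196 + 12 = -1184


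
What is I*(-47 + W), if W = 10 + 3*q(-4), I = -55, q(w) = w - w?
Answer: 2035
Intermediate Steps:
q(w) = 0
W = 10 (W = 10 + 3*0 = 10 + 0 = 10)
I*(-47 + W) = -55*(-47 + 10) = -55*(-37) = 2035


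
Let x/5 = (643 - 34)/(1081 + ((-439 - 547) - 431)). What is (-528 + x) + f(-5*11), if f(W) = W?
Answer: -9473/16 ≈ -592.06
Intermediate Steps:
x = -145/16 (x = 5*((643 - 34)/(1081 + ((-439 - 547) - 431))) = 5*(609/(1081 + (-986 - 431))) = 5*(609/(1081 - 1417)) = 5*(609/(-336)) = 5*(609*(-1/336)) = 5*(-29/16) = -145/16 ≈ -9.0625)
(-528 + x) + f(-5*11) = (-528 - 145/16) - 5*11 = -8593/16 - 55 = -9473/16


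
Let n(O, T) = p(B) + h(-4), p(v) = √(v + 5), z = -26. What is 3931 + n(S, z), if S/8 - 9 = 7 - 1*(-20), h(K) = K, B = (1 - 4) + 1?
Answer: 3927 + √3 ≈ 3928.7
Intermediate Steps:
B = -2 (B = -3 + 1 = -2)
S = 288 (S = 72 + 8*(7 - 1*(-20)) = 72 + 8*(7 + 20) = 72 + 8*27 = 72 + 216 = 288)
p(v) = √(5 + v)
n(O, T) = -4 + √3 (n(O, T) = √(5 - 2) - 4 = √3 - 4 = -4 + √3)
3931 + n(S, z) = 3931 + (-4 + √3) = 3927 + √3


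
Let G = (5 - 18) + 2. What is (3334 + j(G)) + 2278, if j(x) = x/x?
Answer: 5613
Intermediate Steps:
G = -11 (G = -13 + 2 = -11)
j(x) = 1
(3334 + j(G)) + 2278 = (3334 + 1) + 2278 = 3335 + 2278 = 5613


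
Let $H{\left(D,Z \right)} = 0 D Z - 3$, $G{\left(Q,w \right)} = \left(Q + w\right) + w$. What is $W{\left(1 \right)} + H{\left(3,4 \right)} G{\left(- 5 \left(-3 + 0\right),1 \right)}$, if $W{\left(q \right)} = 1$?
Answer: $-50$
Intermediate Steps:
$G{\left(Q,w \right)} = Q + 2 w$
$H{\left(D,Z \right)} = -3$ ($H{\left(D,Z \right)} = 0 Z - 3 = 0 - 3 = -3$)
$W{\left(1 \right)} + H{\left(3,4 \right)} G{\left(- 5 \left(-3 + 0\right),1 \right)} = 1 - 3 \left(- 5 \left(-3 + 0\right) + 2 \cdot 1\right) = 1 - 3 \left(\left(-5\right) \left(-3\right) + 2\right) = 1 - 3 \left(15 + 2\right) = 1 - 51 = -50$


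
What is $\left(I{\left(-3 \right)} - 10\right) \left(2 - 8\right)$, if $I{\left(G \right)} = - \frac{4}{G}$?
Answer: $52$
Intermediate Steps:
$\left(I{\left(-3 \right)} - 10\right) \left(2 - 8\right) = \left(- \frac{4}{-3} - 10\right) \left(2 - 8\right) = \left(\left(-4\right) \left(- \frac{1}{3}\right) - 10\right) \left(2 - 8\right) = \left(\frac{4}{3} - 10\right) \left(-6\right) = \left(- \frac{26}{3}\right) \left(-6\right) = 52$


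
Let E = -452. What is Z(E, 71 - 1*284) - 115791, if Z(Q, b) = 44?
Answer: -115747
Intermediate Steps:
Z(E, 71 - 1*284) - 115791 = 44 - 115791 = -115747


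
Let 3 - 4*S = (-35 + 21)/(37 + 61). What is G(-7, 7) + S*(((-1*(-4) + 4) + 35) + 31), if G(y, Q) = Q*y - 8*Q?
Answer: -328/7 ≈ -46.857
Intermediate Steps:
S = 11/14 (S = ¾ - (-35 + 21)/(4*(37 + 61)) = ¾ - (-7)/(2*98) = ¾ - ¼*(-⅐) = ¾ + 1/28 = 11/14 ≈ 0.78571)
G(y, Q) = -8*Q + Q*y
G(-7, 7) + S*(((-1*(-4) + 4) + 35) + 31) = 7*(-8 - 7) + 11*(((-1*(-4) + 4) + 35) + 31)/14 = 7*(-15) + 11*(((4 + 4) + 35) + 31)/14 = -105 + 11*((8 + 35) + 31)/14 = -105 + 11*(43 + 31)/14 = -105 + (11/14)*74 = -105 + 407/7 = -328/7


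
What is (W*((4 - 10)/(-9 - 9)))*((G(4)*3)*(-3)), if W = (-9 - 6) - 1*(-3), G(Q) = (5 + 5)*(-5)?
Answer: -1800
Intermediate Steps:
G(Q) = -50 (G(Q) = 10*(-5) = -50)
W = -12 (W = -15 + 3 = -12)
(W*((4 - 10)/(-9 - 9)))*((G(4)*3)*(-3)) = (-12*(4 - 10)/(-9 - 9))*(-50*3*(-3)) = (-(-72)/(-18))*(-150*(-3)) = -(-72)*(-1)/18*450 = -12*⅓*450 = -4*450 = -1800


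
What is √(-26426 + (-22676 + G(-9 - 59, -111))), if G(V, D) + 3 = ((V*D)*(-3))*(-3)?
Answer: √18827 ≈ 137.21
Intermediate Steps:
G(V, D) = -3 + 9*D*V (G(V, D) = -3 + ((V*D)*(-3))*(-3) = -3 + ((D*V)*(-3))*(-3) = -3 - 3*D*V*(-3) = -3 + 9*D*V)
√(-26426 + (-22676 + G(-9 - 59, -111))) = √(-26426 + (-22676 + (-3 + 9*(-111)*(-9 - 59)))) = √(-26426 + (-22676 + (-3 + 9*(-111)*(-68)))) = √(-26426 + (-22676 + (-3 + 67932))) = √(-26426 + (-22676 + 67929)) = √(-26426 + 45253) = √18827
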